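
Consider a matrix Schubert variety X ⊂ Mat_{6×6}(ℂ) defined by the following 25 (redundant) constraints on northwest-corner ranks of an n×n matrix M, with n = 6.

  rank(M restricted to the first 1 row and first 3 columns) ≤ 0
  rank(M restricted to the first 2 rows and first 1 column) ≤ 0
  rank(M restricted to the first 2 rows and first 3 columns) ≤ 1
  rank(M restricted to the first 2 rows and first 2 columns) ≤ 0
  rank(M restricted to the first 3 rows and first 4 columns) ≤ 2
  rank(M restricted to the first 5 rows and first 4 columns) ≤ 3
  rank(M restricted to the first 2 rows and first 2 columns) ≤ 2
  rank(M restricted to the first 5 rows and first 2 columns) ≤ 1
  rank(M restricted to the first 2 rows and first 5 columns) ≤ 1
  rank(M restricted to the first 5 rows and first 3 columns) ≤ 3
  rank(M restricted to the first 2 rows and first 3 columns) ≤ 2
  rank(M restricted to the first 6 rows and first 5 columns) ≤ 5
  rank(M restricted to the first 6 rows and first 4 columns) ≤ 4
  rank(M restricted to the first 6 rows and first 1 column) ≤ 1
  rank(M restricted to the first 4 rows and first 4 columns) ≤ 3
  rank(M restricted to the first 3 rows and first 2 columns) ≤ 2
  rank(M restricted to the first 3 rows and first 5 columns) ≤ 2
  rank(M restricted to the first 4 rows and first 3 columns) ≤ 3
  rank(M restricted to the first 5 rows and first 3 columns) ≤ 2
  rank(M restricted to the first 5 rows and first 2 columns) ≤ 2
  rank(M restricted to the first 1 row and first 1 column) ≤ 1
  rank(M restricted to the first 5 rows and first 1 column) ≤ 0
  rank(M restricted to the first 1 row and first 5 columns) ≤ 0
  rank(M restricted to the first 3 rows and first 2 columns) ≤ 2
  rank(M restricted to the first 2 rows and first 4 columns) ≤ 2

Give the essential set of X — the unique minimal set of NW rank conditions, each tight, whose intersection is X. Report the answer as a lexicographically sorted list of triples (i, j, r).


Computing R[i][j] = min implied NW-rank bound (n=6, 25 conditions):

  row 1: 0, 0, 0, 0, 0, 1
  row 2: 0, 0, 1, 1, 1, 2
  row 3: 0, 1, 2, 2, 2, 3
  row 4: 0, 1, 2, 3, 3, 4
  row 5: 0, 1, 2, 3, 4, 5
  row 6: 1, 2, 3, 4, 5, 6

second differences of R give the permutation w = (6, 3, 2, 4, 5, 1).

3 SE-corners of the 10-cell Rothe diagram give Ess(w):

[(1, 5, 0), (2, 2, 0), (5, 1, 0)]


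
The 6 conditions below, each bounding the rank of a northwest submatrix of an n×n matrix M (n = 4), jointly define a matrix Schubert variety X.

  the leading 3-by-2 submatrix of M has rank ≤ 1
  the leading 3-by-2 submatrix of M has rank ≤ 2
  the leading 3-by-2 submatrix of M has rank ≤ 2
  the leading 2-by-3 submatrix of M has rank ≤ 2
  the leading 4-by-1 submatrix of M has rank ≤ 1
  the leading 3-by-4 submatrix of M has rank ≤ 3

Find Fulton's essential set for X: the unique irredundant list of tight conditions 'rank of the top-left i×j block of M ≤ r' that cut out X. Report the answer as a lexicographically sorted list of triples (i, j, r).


Computing R[i][j] = min implied NW-rank bound (n=4, 6 conditions):

  1, 1, 1, 1
  1, 1, 2, 2
  1, 1, 2, 3
  1, 2, 3, 4

giving w = (1, 3, 4, 2) via Δ²R.

Fulton essential set (1 of the 2 Rothe cells):

[(3, 2, 1)]


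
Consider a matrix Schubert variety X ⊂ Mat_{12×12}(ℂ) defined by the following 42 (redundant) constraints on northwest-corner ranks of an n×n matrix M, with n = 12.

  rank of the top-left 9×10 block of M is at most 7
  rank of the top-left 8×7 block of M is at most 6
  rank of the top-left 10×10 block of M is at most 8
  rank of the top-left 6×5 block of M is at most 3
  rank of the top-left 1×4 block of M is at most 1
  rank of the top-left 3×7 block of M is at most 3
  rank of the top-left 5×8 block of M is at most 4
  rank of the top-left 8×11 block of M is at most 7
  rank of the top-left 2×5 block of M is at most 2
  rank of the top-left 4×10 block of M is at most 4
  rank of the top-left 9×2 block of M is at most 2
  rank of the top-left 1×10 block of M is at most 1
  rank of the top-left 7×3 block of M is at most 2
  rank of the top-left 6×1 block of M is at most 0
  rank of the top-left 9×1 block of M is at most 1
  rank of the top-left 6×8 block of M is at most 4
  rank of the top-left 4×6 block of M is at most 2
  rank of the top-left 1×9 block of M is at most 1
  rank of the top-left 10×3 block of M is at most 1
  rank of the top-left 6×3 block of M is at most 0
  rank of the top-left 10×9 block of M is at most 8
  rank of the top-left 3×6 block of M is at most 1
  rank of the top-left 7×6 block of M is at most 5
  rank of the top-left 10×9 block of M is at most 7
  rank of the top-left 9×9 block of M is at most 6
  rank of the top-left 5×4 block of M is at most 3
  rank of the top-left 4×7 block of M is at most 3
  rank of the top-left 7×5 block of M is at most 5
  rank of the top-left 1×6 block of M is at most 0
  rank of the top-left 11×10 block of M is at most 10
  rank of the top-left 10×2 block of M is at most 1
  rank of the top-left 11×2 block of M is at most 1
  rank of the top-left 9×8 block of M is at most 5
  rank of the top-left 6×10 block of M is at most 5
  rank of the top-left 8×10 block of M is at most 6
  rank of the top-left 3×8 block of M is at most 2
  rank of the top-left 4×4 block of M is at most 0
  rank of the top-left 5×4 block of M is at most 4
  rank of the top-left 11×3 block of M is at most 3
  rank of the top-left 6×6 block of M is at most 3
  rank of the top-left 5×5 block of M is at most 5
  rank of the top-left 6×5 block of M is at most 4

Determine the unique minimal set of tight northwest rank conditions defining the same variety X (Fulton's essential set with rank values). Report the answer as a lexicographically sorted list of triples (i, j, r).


Computing R[i][j] = min implied NW-rank bound (n=12, 42 conditions):

  R[1]: 0  0  0  0  0  0  1  1  1  1  1  1
  R[2]: 0  0  0  0  1  1  2  2  2  2  2  2
  R[3]: 0  0  0  0  1  1  2  2  3  3  3  3
  R[4]: 0  0  0  0  1  2  3  3  4  4  4  4
  R[5]: 0  0  0  1  2  3  4  4  5  5  5  5
  R[6]: 0  0  0  1  2  3  4  4  5  5  6  6
  R[7]: 1  1  1  2  3  4  5  5  6  6  7  7
  R[8]: 1  1  1  2  3  4  5  5  6  6  7  8
  R[9]: 1  1  1  2  3  4  5  5  6  7  8  9
  R[10]: 1  1  1  2  3  4  5  6  7  8  9  10
  R[11]: 1  1  2  3  4  5  6  7  8  9  10  11
  R[12]: 1  2  3  4  5  6  7  8  9  10  11  12

second differences of R give the permutation w = (7, 5, 9, 6, 4, 11, 1, 12, 10, 8, 3, 2).

ℓ(w)=38; the 11 essential cells (i,j,r):

[(1, 6, 0), (3, 6, 1), (3, 8, 2), (4, 4, 0), (6, 3, 0), (6, 8, 4), (6, 10, 5), (8, 10, 6), (9, 8, 5), (10, 3, 1), (11, 2, 1)]


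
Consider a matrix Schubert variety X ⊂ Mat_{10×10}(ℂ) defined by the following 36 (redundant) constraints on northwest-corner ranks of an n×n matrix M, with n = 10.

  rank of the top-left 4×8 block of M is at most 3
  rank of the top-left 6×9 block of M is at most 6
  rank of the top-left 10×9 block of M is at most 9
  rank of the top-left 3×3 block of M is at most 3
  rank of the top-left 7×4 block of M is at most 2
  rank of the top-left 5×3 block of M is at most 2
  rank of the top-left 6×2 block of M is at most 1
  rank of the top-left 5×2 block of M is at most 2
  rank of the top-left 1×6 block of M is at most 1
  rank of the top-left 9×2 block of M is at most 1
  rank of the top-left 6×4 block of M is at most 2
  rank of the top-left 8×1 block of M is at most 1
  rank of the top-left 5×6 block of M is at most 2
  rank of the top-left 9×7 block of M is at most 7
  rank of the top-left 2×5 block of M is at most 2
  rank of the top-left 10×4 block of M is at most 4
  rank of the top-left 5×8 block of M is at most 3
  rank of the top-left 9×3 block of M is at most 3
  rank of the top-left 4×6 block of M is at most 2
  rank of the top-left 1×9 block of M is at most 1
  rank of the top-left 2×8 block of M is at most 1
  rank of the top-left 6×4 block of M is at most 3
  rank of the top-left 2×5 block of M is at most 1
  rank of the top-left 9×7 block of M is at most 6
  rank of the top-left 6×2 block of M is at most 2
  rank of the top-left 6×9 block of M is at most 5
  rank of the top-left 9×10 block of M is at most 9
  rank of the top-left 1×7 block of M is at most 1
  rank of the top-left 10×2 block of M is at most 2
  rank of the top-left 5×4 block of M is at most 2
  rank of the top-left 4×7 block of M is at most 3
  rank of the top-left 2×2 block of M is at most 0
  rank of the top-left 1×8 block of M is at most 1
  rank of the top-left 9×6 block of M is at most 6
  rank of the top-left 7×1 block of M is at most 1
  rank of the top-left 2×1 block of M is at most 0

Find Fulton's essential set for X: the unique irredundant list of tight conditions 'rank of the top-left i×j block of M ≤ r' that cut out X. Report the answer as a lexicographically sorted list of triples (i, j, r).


The tightest implied rank at each (i,j), from the 36 conditions:

  0 | 0 | 1 | 1 | 1 | 1 | 1 | 1 | 1 | 1
  0 | 0 | 1 | 1 | 1 | 1 | 1 | 1 | 2 | 2
  1 | 1 | 2 | 2 | 2 | 2 | 2 | 2 | 3 | 3
  1 | 1 | 2 | 2 | 2 | 2 | 3 | 3 | 4 | 4
  1 | 1 | 2 | 2 | 2 | 2 | 3 | 3 | 4 | 5
  1 | 1 | 2 | 2 | 3 | 3 | 4 | 4 | 5 | 6
  1 | 1 | 2 | 2 | 3 | 4 | 5 | 5 | 6 | 7
  1 | 1 | 2 | 3 | 4 | 5 | 6 | 6 | 7 | 8
  1 | 1 | 2 | 3 | 4 | 5 | 6 | 7 | 8 | 9
  1 | 2 | 3 | 4 | 5 | 6 | 7 | 8 | 9 | 10

so w = (3, 9, 1, 7, 10, 5, 6, 4, 8, 2).

ℓ(w)=24; the 6 essential cells (i,j,r):

[(2, 2, 0), (2, 8, 1), (5, 6, 2), (5, 8, 3), (7, 4, 2), (9, 2, 1)]


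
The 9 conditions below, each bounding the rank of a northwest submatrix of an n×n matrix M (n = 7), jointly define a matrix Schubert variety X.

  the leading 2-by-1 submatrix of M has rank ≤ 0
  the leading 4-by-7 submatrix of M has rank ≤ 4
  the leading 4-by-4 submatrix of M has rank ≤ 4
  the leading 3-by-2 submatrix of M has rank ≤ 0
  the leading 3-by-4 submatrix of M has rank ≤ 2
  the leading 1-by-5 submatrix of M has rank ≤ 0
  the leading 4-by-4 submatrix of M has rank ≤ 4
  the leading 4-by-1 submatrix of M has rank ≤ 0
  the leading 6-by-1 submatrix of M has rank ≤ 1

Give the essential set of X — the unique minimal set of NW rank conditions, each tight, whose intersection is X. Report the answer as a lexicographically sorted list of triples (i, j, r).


Computing R[i][j] = min implied NW-rank bound (n=7, 9 conditions):

  i=1: 0 0 0 0 0 1 1
  i=2: 0 0 1 1 1 2 2
  i=3: 0 0 1 2 2 3 3
  i=4: 0 1 2 3 3 4 4
  i=5: 1 2 3 4 4 5 5
  i=6: 1 2 3 4 5 6 6
  i=7: 1 2 3 4 5 6 7

so w = (6, 3, 4, 2, 1, 5, 7).

D(w) has 10 cells with 3 SE-corners; essential set:

[(1, 5, 0), (3, 2, 0), (4, 1, 0)]


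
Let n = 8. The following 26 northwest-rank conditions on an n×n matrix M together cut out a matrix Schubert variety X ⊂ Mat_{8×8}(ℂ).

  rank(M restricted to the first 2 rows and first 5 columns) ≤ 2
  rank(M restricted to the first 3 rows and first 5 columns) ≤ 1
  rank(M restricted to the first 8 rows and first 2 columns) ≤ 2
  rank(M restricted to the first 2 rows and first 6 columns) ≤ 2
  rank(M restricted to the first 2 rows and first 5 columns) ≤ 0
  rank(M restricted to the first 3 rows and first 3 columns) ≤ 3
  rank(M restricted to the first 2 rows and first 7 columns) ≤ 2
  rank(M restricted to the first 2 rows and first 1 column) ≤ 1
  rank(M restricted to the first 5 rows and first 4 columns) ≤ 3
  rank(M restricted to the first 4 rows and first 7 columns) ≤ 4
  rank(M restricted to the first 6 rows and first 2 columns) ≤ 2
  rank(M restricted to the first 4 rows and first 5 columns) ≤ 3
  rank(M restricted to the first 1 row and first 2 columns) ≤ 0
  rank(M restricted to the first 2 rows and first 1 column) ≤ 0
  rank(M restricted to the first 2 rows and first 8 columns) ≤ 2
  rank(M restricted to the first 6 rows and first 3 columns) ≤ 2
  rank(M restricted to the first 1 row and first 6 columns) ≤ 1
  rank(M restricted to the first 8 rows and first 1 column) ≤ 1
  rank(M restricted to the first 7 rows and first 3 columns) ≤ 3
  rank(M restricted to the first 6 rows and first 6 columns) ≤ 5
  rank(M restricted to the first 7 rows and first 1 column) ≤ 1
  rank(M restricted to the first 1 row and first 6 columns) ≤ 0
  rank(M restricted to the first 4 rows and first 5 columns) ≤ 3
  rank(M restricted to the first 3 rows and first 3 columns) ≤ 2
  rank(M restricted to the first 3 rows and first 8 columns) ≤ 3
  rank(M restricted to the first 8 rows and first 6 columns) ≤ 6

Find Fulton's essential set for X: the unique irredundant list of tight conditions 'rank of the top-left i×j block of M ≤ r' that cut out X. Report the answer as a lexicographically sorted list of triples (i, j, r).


Reconstructing r_w from the 26 given conditions:

  R[1]: 0, 0, 0, 0, 0, 0, 1, 1
  R[2]: 0, 0, 0, 0, 0, 1, 2, 2
  R[3]: 1, 1, 1, 1, 1, 2, 3, 3
  R[4]: 1, 2, 2, 2, 2, 3, 4, 4
  R[5]: 1, 2, 2, 3, 3, 4, 5, 5
  R[6]: 1, 2, 2, 3, 4, 5, 6, 6
  R[7]: 1, 2, 3, 4, 5, 6, 7, 7
  R[8]: 1, 2, 3, 4, 5, 6, 7, 8

reading off 1-entries of Δ²R: w = (7, 6, 1, 2, 4, 5, 3, 8).

Fulton essential set (3 of the 13 Rothe cells):

[(1, 6, 0), (2, 5, 0), (6, 3, 2)]


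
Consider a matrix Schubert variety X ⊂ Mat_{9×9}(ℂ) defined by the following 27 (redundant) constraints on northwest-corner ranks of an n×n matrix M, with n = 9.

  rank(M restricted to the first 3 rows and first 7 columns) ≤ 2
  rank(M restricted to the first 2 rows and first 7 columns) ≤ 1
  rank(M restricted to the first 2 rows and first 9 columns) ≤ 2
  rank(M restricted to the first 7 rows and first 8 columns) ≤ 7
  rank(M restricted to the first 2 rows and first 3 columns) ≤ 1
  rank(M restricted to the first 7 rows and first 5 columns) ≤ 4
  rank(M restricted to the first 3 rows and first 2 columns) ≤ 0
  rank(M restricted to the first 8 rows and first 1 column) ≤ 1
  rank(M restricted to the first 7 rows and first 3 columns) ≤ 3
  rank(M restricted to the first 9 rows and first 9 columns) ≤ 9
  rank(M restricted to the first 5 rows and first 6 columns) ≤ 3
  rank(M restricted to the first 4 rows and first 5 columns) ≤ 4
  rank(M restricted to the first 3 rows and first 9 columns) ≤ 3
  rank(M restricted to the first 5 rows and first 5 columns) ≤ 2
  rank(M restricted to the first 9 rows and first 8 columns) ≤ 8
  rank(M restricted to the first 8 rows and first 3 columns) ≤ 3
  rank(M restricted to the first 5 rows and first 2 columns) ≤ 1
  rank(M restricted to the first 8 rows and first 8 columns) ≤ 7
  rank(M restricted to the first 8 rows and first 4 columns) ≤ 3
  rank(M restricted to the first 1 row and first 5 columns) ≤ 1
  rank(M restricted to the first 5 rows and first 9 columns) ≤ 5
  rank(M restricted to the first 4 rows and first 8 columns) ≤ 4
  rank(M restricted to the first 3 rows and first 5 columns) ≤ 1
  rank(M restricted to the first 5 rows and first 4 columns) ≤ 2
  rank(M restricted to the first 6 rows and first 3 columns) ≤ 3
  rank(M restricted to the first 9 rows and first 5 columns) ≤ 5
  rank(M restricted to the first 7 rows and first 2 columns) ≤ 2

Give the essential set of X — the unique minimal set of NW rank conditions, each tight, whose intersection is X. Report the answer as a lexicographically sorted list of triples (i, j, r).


The tightest implied rank at each (i,j), from the 27 conditions:

  i=1: 0  0  1  1  1  1  1  1  1
  i=2: 0  0  1  1  1  1  1  2  2
  i=3: 0  0  1  1  1  2  2  3  3
  i=4: 1  1  2  2  2  3  3  4  4
  i=5: 1  1  2  2  2  3  4  5  5
  i=6: 1  2  3  3  3  4  5  6  6
  i=7: 1  2  3  3  4  5  6  7  7
  i=8: 1  2  3  3  4  5  6  7  8
  i=9: 1  2  3  4  5  6  7  8  9

the unique w with this rank table is (3, 8, 6, 1, 7, 2, 5, 9, 4).

|D(w)|=17, |Ess(w)|=6:

[(2, 7, 1), (3, 2, 0), (3, 5, 1), (5, 2, 1), (5, 5, 2), (8, 4, 3)]


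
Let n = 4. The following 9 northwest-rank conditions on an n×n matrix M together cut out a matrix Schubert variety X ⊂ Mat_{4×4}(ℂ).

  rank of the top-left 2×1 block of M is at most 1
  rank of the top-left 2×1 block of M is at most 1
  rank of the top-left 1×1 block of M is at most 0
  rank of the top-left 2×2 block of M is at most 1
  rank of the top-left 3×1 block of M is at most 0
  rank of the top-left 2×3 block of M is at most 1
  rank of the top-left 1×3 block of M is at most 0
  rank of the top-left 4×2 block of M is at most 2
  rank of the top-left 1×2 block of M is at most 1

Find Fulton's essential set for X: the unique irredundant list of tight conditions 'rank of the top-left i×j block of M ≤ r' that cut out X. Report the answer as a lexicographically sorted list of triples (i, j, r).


Propagating the 9 rank bounds to every northwest block:

  row 1: 0, 0, 0, 1
  row 2: 0, 1, 1, 2
  row 3: 0, 1, 2, 3
  row 4: 1, 2, 3, 4

reading off 1-entries of Δ²R: w = (4, 2, 3, 1).

|D(w)|=5, |Ess(w)|=2:

[(1, 3, 0), (3, 1, 0)]


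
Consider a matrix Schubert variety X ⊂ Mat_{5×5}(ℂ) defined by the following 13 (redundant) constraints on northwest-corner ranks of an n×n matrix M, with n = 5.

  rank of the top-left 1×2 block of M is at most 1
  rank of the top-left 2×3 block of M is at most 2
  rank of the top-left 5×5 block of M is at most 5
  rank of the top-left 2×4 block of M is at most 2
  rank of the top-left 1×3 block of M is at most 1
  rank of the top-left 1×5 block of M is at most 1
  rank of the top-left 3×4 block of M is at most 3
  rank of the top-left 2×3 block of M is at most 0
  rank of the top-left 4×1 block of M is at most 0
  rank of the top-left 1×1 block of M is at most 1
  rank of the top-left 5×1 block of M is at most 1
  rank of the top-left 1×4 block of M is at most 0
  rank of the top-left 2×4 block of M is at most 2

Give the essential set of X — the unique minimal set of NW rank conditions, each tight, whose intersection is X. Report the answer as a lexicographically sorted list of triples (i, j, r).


Propagating the 13 rank bounds to every northwest block:

  i=1: 0 | 0 | 0 | 0 | 1
  i=2: 0 | 0 | 0 | 1 | 2
  i=3: 0 | 1 | 1 | 2 | 3
  i=4: 0 | 1 | 2 | 3 | 4
  i=5: 1 | 2 | 3 | 4 | 5

giving w = (5, 4, 2, 3, 1) via Δ²R.

Rothe diagram D(w) (9 cells), 3 SE-corners (essential conditions):

[(1, 4, 0), (2, 3, 0), (4, 1, 0)]


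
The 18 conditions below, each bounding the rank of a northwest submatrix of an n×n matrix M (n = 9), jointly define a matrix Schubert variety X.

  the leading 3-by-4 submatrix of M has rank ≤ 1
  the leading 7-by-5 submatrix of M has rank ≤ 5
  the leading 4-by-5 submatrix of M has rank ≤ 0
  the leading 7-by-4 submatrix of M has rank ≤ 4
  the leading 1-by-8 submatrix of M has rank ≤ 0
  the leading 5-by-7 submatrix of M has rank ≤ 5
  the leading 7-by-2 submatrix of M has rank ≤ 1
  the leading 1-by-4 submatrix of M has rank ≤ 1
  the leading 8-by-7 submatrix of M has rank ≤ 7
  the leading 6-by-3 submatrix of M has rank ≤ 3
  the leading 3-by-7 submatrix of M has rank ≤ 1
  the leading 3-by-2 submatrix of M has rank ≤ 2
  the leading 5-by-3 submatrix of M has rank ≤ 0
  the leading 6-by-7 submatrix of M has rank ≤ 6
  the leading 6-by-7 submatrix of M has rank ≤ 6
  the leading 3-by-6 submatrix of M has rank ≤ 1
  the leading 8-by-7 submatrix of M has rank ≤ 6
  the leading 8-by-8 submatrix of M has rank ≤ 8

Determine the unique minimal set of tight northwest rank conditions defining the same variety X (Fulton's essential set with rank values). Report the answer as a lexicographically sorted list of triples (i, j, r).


Propagating the 18 rank bounds to every northwest block:

  row 1: 0 | 0 | 0 | 0 | 0 | 0 | 0 | 0 | 1
  row 2: 0 | 0 | 0 | 0 | 0 | 1 | 1 | 1 | 2
  row 3: 0 | 0 | 0 | 0 | 0 | 1 | 1 | 2 | 3
  row 4: 0 | 0 | 0 | 0 | 0 | 1 | 2 | 3 | 4
  row 5: 0 | 0 | 0 | 1 | 1 | 2 | 3 | 4 | 5
  row 6: 1 | 1 | 1 | 2 | 2 | 3 | 4 | 5 | 6
  row 7: 1 | 1 | 2 | 3 | 3 | 4 | 5 | 6 | 7
  row 8: 1 | 2 | 3 | 4 | 4 | 5 | 6 | 7 | 8
  row 9: 1 | 2 | 3 | 4 | 5 | 6 | 7 | 8 | 9

hence w(1..9) = (9, 6, 8, 7, 4, 1, 3, 2, 5).

D(w) has 28 cells with 5 SE-corners; essential set:

[(1, 8, 0), (3, 7, 1), (4, 5, 0), (5, 3, 0), (7, 2, 1)]


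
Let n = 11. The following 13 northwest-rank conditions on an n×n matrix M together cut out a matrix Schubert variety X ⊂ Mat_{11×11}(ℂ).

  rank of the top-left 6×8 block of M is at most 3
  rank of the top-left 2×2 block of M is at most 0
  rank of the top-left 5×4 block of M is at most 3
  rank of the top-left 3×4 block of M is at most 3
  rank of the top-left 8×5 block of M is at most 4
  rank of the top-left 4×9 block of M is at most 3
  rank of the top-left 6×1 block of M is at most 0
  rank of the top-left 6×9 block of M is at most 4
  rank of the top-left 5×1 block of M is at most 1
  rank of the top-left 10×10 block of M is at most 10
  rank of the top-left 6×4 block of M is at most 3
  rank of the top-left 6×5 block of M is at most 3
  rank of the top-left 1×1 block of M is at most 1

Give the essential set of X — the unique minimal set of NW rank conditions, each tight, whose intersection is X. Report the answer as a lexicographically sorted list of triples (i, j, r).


The tightest implied rank at each (i,j), from the 13 conditions:

  R[1]: 0 0 1 1 1 1 1 1 1 1 1
  R[2]: 0 0 1 2 2 2 2 2 2 2 2
  R[3]: 0 1 2 3 3 3 3 3 3 3 3
  R[4]: 0 1 2 3 3 3 3 3 3 4 4
  R[5]: 0 1 2 3 3 3 3 3 4 5 5
  R[6]: 0 1 2 3 3 3 3 3 4 5 6
  R[7]: 1 2 3 4 4 4 4 4 5 6 7
  R[8]: 1 2 3 4 4 5 5 5 6 7 8
  R[9]: 1 2 3 4 5 6 6 6 7 8 9
  R[10]: 1 2 3 4 5 6 7 7 8 9 10
  R[11]: 1 2 3 4 5 6 7 8 9 10 11

giving w = (3, 4, 2, 10, 9, 11, 1, 6, 5, 7, 8) via Δ²R.

5 SE-corners of the 22-cell Rothe diagram give Ess(w):

[(2, 2, 0), (4, 9, 3), (6, 1, 0), (6, 8, 3), (8, 5, 4)]


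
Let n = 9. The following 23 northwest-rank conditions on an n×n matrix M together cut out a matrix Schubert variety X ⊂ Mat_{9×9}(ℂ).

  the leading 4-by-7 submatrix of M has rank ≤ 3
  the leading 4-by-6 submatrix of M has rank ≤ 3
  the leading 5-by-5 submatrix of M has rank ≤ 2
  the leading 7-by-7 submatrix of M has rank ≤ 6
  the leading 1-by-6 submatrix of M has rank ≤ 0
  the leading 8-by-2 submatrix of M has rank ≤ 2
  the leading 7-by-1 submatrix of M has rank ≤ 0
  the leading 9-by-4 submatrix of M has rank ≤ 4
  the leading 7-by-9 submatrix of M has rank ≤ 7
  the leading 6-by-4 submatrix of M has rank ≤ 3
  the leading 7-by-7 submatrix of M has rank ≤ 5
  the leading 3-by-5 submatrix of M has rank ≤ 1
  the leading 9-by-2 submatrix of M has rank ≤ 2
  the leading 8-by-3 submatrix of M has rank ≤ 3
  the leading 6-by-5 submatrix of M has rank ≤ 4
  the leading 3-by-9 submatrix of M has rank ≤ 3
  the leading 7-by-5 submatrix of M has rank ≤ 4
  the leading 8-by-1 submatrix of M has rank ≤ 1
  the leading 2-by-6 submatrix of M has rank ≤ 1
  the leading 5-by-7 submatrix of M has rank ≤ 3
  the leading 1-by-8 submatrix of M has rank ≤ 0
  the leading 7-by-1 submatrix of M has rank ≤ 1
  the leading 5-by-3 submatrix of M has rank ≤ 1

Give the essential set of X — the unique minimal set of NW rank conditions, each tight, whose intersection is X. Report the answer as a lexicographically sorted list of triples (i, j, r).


Computing R[i][j] = min implied NW-rank bound (n=9, 23 conditions):

  row 1: 0  0  0  0  0  0  0  0  1
  row 2: 0  1  1  1  1  1  1  1  2
  row 3: 0  1  1  1  1  2  2  2  3
  row 4: 0  1  1  2  2  3  3  3  4
  row 5: 0  1  1  2  2  3  3  4  5
  row 6: 0  1  2  3  3  4  4  5  6
  row 7: 0  1  2  3  4  5  5  6  7
  row 8: 1  2  3  4  5  6  6  7  8
  row 9: 1  2  3  4  5  6  7  8  9

giving w = (9, 2, 6, 4, 8, 3, 5, 1, 7) via Δ²R.

Rothe diagram D(w) (21 cells), 6 SE-corners (essential conditions):

[(1, 8, 0), (3, 5, 1), (5, 3, 1), (5, 5, 2), (5, 7, 3), (7, 1, 0)]


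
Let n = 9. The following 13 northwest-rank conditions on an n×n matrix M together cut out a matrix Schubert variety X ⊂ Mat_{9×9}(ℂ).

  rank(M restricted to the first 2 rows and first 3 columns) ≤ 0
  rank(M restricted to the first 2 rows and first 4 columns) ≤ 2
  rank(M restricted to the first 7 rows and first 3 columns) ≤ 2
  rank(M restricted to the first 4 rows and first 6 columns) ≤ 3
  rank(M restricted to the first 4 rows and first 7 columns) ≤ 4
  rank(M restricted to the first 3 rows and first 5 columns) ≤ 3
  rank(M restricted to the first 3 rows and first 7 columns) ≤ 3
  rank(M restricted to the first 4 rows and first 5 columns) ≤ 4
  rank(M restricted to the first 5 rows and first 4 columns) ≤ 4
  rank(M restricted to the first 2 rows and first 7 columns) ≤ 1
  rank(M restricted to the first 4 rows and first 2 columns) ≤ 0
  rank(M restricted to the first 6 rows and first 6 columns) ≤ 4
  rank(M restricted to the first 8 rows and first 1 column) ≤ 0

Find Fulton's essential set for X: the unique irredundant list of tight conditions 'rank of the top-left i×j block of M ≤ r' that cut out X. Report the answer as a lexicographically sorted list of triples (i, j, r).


Rank table r_w(9×9) implied by the 13 constraints:

  R[1]: 0 0 0 1 1 1 1 1 1
  R[2]: 0 0 0 1 1 1 1 2 2
  R[3]: 0 0 1 2 2 2 2 3 3
  R[4]: 0 0 1 2 3 3 3 4 4
  R[5]: 0 1 2 3 4 4 4 5 5
  R[6]: 0 1 2 3 4 4 5 6 6
  R[7]: 0 1 2 3 4 5 6 7 7
  R[8]: 0 1 2 3 4 5 6 7 8
  R[9]: 1 2 3 4 5 6 7 8 9

the unique w with this rank table is (4, 8, 3, 5, 2, 7, 6, 9, 1).

Rothe diagram D(w) (18 cells), 5 SE-corners (essential conditions):

[(2, 3, 0), (2, 7, 1), (4, 2, 0), (6, 6, 4), (8, 1, 0)]


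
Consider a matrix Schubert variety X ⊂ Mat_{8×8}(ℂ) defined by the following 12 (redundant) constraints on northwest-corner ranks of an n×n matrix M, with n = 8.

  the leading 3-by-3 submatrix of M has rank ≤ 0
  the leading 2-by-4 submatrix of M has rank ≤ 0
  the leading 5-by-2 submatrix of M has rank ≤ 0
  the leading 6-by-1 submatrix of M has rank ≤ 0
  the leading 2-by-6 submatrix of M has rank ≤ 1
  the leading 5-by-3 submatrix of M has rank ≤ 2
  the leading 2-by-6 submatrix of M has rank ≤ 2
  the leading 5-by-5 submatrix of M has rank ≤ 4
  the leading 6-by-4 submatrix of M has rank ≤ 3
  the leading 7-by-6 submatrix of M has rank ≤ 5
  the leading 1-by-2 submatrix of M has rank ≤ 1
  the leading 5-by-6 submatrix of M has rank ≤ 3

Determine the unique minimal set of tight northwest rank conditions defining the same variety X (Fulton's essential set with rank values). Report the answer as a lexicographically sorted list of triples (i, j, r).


Computing R[i][j] = min implied NW-rank bound (n=8, 12 conditions):

  row 1: 0 0 0 0 1 1 1 1
  row 2: 0 0 0 0 1 1 2 2
  row 3: 0 0 0 1 2 2 3 3
  row 4: 0 0 1 2 3 3 4 4
  row 5: 0 0 1 2 3 3 4 5
  row 6: 0 1 2 3 4 4 5 6
  row 7: 1 2 3 4 5 5 6 7
  row 8: 1 2 3 4 5 6 7 8

giving w = (5, 7, 4, 3, 8, 2, 1, 6) via Δ²R.

ℓ(w)=18; the 6 essential cells (i,j,r):

[(2, 4, 0), (2, 6, 1), (3, 3, 0), (5, 2, 0), (5, 6, 3), (6, 1, 0)]


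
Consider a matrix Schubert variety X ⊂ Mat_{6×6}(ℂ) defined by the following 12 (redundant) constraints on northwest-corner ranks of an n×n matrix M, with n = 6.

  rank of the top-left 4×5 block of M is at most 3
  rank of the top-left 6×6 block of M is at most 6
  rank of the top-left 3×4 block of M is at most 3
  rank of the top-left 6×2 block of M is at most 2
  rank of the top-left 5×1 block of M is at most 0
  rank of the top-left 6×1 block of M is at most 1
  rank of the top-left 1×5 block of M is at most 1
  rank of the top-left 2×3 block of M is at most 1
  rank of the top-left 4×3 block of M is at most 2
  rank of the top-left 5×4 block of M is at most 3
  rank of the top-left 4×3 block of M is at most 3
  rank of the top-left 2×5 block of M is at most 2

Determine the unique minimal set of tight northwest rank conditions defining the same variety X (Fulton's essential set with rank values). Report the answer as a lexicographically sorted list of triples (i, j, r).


The tightest implied rank at each (i,j), from the 12 conditions:

  row 1: 0 | 1 | 1 | 1 | 1 | 1
  row 2: 0 | 1 | 1 | 2 | 2 | 2
  row 3: 0 | 1 | 2 | 3 | 3 | 3
  row 4: 0 | 1 | 2 | 3 | 3 | 4
  row 5: 0 | 1 | 2 | 3 | 4 | 5
  row 6: 1 | 2 | 3 | 4 | 5 | 6

reading off 1-entries of Δ²R: w = (2, 4, 3, 6, 5, 1).

|D(w)|=7, |Ess(w)|=3:

[(2, 3, 1), (4, 5, 3), (5, 1, 0)]


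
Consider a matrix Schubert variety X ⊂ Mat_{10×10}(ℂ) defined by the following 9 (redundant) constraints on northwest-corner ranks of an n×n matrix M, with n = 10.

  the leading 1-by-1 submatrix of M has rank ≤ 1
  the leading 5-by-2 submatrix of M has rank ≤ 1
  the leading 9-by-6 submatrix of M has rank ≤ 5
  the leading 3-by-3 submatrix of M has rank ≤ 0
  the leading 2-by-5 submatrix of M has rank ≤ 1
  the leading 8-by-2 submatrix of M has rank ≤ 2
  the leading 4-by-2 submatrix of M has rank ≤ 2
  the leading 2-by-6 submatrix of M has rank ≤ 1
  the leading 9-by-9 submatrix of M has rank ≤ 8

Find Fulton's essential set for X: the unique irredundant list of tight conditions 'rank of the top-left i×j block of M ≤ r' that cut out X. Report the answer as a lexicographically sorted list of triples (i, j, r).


Rank table r_w(10×10) implied by the 9 constraints:

  R[1]: 0, 0, 0, 1, 1, 1, 1, 1, 1, 1
  R[2]: 0, 0, 0, 1, 1, 1, 2, 2, 2, 2
  R[3]: 0, 0, 0, 1, 2, 2, 3, 3, 3, 3
  R[4]: 1, 1, 1, 2, 3, 3, 4, 4, 4, 4
  R[5]: 1, 1, 2, 3, 4, 4, 5, 5, 5, 5
  R[6]: 1, 2, 3, 4, 5, 5, 6, 6, 6, 6
  R[7]: 1, 2, 3, 4, 5, 5, 6, 7, 7, 7
  R[8]: 1, 2, 3, 4, 5, 5, 6, 7, 8, 8
  R[9]: 1, 2, 3, 4, 5, 5, 6, 7, 8, 9
  R[10]: 1, 2, 3, 4, 5, 6, 7, 8, 9, 10

hence w(1..10) = (4, 7, 5, 1, 3, 2, 8, 9, 10, 6).

4 SE-corners of the 15-cell Rothe diagram give Ess(w):

[(2, 6, 1), (3, 3, 0), (5, 2, 1), (9, 6, 5)]


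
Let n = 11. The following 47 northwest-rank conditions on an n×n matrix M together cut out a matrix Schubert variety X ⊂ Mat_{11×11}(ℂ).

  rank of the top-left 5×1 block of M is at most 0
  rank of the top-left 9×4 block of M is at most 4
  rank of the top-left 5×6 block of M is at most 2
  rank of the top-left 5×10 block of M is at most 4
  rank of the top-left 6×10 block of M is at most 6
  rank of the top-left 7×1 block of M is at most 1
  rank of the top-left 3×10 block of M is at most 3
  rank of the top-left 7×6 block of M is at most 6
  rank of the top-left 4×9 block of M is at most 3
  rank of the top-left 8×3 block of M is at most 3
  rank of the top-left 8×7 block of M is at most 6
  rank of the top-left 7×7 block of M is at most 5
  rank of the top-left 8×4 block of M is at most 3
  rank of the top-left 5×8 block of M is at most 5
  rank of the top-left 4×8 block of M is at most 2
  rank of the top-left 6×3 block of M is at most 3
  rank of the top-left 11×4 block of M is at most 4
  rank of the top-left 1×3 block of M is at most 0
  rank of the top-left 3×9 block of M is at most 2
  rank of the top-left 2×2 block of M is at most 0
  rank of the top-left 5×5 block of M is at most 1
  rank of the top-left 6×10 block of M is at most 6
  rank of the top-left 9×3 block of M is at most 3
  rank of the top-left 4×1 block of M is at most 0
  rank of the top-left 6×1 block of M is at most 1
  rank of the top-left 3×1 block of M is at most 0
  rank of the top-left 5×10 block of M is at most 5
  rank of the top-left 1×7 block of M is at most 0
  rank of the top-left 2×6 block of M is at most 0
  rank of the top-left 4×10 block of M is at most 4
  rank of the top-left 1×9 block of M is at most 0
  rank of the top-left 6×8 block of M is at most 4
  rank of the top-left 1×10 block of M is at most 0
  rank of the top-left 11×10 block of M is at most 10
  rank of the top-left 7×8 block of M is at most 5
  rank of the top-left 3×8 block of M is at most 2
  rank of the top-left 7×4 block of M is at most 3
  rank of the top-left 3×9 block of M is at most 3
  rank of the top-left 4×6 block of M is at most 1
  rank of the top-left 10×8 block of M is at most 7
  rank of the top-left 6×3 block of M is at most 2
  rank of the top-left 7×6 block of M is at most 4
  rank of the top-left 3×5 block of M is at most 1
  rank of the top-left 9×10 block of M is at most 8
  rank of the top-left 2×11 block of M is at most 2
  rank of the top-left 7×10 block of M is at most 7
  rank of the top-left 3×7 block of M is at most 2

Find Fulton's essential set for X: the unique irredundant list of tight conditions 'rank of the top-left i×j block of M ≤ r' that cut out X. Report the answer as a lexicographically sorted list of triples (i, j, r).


Reconstructing r_w from the 47 given conditions:

  R[1]: 0 | 0 | 0 | 0 | 0 | 0 | 0 | 0 | 0 | 0 | 1
  R[2]: 0 | 0 | 0 | 0 | 0 | 0 | 1 | 1 | 1 | 1 | 2
  R[3]: 0 | 1 | 1 | 1 | 1 | 1 | 2 | 2 | 2 | 2 | 3
  R[4]: 0 | 1 | 1 | 1 | 1 | 1 | 2 | 2 | 3 | 3 | 4
  R[5]: 0 | 1 | 1 | 1 | 1 | 2 | 3 | 3 | 4 | 4 | 5
  R[6]: 1 | 2 | 2 | 2 | 2 | 3 | 4 | 4 | 5 | 5 | 6
  R[7]: 1 | 2 | 3 | 3 | 3 | 4 | 5 | 5 | 6 | 6 | 7
  R[8]: 1 | 2 | 3 | 3 | 4 | 5 | 6 | 6 | 7 | 7 | 8
  R[9]: 1 | 2 | 3 | 4 | 5 | 6 | 7 | 7 | 8 | 8 | 9
  R[10]: 1 | 2 | 3 | 4 | 5 | 6 | 7 | 7 | 8 | 9 | 10
  R[11]: 1 | 2 | 3 | 4 | 5 | 6 | 7 | 8 | 9 | 10 | 11

so w = (11, 7, 2, 9, 6, 1, 3, 5, 4, 10, 8).

|D(w)|=29, |Ess(w)|=8:

[(1, 10, 0), (2, 6, 0), (4, 6, 1), (4, 8, 2), (5, 1, 0), (5, 5, 1), (8, 4, 3), (10, 8, 7)]


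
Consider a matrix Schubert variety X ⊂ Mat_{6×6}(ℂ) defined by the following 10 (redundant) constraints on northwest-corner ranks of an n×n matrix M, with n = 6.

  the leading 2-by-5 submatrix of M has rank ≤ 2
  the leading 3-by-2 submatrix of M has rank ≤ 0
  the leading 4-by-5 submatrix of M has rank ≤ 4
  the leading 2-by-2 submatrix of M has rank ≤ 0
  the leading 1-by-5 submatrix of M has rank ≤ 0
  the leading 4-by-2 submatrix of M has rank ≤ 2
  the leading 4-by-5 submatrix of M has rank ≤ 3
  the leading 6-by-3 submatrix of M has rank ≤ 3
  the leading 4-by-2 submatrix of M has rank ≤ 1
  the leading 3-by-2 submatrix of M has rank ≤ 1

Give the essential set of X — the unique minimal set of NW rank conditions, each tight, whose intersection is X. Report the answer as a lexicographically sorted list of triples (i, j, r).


Recovering R(i,j) via the rank-extension bound from the 10 conditions:

  i=1: 0 | 0 | 0 | 0 | 0 | 1
  i=2: 0 | 0 | 1 | 1 | 1 | 2
  i=3: 0 | 0 | 1 | 2 | 2 | 3
  i=4: 1 | 1 | 2 | 3 | 3 | 4
  i=5: 1 | 2 | 3 | 4 | 4 | 5
  i=6: 1 | 2 | 3 | 4 | 5 | 6

the unique w with this rank table is (6, 3, 4, 1, 2, 5).

Rothe diagram D(w) (9 cells), 2 SE-corners (essential conditions):

[(1, 5, 0), (3, 2, 0)]


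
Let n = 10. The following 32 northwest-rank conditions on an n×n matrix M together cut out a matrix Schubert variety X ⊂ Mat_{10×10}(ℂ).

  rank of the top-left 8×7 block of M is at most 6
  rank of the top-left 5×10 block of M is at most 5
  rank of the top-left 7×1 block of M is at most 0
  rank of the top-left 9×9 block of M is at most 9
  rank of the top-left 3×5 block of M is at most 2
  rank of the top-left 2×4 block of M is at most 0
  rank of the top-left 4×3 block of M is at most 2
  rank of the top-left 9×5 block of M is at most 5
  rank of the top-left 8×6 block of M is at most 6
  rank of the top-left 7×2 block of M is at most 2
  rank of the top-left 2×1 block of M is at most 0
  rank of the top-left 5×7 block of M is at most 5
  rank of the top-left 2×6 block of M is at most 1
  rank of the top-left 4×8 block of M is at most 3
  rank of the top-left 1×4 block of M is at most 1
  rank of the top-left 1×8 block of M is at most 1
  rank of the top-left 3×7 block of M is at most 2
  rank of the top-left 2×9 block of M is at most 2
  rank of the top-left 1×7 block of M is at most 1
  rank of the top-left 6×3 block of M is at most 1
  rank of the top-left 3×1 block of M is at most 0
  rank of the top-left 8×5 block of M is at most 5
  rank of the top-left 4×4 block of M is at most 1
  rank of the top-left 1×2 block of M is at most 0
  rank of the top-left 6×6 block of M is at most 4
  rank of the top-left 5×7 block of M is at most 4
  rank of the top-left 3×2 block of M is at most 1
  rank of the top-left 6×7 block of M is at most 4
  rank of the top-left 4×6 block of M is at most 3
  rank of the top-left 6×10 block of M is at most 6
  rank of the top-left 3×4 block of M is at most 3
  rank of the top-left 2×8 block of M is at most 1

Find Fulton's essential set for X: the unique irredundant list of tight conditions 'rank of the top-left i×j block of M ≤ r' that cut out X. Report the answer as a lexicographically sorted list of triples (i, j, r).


Rank table r_w(10×10) implied by the 32 constraints:

  row 1: 0, 0, 0, 0, 1, 1, 1, 1, 1, 1
  row 2: 0, 0, 0, 0, 1, 1, 1, 1, 2, 2
  row 3: 0, 1, 1, 1, 2, 2, 2, 2, 3, 3
  row 4: 0, 1, 1, 1, 2, 3, 3, 3, 4, 4
  row 5: 0, 1, 1, 2, 3, 4, 4, 4, 5, 5
  row 6: 0, 1, 1, 2, 3, 4, 4, 5, 6, 6
  row 7: 0, 1, 2, 3, 4, 5, 5, 6, 7, 7
  row 8: 1, 2, 3, 4, 5, 6, 6, 7, 8, 8
  row 9: 1, 2, 3, 4, 5, 6, 7, 8, 9, 9
  row 10: 1, 2, 3, 4, 5, 6, 7, 8, 9, 10

reading off 1-entries of Δ²R: w = (5, 9, 2, 6, 4, 8, 3, 1, 7, 10).

ℓ(w)=21; the 6 essential cells (i,j,r):

[(2, 4, 0), (2, 8, 1), (4, 4, 1), (6, 3, 1), (6, 7, 4), (7, 1, 0)]


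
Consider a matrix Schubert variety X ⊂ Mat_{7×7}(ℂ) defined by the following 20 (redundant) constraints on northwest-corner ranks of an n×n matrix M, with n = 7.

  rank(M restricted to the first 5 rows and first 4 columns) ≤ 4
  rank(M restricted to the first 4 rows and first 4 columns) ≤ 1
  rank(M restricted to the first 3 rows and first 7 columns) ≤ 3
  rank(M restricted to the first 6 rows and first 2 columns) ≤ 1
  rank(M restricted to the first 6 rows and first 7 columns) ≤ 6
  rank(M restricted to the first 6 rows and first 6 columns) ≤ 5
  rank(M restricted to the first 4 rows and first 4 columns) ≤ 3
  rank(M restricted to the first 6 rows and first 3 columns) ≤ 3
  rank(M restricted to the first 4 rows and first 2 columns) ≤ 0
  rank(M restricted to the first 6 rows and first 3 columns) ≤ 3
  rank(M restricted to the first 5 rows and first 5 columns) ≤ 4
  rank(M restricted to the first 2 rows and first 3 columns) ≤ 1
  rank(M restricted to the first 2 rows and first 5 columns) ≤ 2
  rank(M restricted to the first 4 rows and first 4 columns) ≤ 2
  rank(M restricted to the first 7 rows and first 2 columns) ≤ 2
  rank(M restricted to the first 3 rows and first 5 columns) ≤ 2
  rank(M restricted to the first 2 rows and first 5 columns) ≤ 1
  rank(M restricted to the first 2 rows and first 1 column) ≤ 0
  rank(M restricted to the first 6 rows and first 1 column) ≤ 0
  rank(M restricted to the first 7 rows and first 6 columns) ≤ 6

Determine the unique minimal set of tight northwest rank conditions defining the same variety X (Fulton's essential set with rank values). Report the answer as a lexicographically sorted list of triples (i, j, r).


Computing R[i][j] = min implied NW-rank bound (n=7, 20 conditions):

  row 1: 0  0  1  1  1  1  1
  row 2: 0  0  1  1  1  2  2
  row 3: 0  0  1  1  2  3  3
  row 4: 0  0  1  1  2  3  4
  row 5: 0  1  2  2  3  4  5
  row 6: 0  1  2  3  4  5  6
  row 7: 1  2  3  4  5  6  7

second differences of R give the permutation w = (3, 6, 5, 7, 2, 4, 1).

Rothe diagram D(w) (14 cells), 4 SE-corners (essential conditions):

[(2, 5, 1), (4, 2, 0), (4, 4, 1), (6, 1, 0)]


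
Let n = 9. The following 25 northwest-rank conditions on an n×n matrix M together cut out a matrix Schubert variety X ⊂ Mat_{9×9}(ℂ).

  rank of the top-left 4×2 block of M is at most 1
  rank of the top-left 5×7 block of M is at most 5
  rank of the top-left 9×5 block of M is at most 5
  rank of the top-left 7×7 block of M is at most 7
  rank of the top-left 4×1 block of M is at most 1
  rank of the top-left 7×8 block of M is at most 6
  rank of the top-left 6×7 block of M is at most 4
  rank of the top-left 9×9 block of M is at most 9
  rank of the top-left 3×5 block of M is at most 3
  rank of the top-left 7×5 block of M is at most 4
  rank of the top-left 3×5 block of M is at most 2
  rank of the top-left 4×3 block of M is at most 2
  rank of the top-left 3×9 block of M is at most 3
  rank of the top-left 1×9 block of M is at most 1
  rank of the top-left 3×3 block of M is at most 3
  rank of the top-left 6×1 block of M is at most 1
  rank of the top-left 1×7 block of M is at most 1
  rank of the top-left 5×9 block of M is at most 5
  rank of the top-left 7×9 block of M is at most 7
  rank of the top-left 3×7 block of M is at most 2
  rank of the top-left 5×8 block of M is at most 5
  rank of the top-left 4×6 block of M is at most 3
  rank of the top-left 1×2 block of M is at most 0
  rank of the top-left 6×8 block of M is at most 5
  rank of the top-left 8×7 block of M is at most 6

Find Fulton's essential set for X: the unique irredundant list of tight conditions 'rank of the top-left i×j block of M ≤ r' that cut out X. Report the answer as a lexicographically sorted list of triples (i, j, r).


Reconstructing r_w from the 25 given conditions:

  row 1: 0, 0, 1, 1, 1, 1, 1, 1, 1
  row 2: 1, 1, 2, 2, 2, 2, 2, 2, 2
  row 3: 1, 1, 2, 2, 2, 2, 2, 3, 3
  row 4: 1, 1, 2, 3, 3, 3, 3, 4, 4
  row 5: 1, 2, 3, 4, 4, 4, 4, 5, 5
  row 6: 1, 2, 3, 4, 4, 4, 4, 5, 6
  row 7: 1, 2, 3, 4, 4, 5, 5, 6, 7
  row 8: 1, 2, 3, 4, 5, 6, 6, 7, 8
  row 9: 1, 2, 3, 4, 5, 6, 7, 8, 9

giving w = (3, 1, 8, 4, 2, 9, 6, 5, 7) via Δ²R.

D(w) has 12 cells with 5 SE-corners; essential set:

[(1, 2, 0), (3, 7, 2), (4, 2, 1), (6, 7, 4), (7, 5, 4)]
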